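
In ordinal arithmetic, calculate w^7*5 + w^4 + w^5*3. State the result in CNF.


Ordinal addition (w^7*5 + w^4) + w^5*3:
alpha's leading term has exponent 7 > beta's exponent 5, so it survives.
alpha's tail term has exponent 4 < beta's exponent 5, so it is absorbed by beta.
In ordinal addition, any term followed by a strictly larger-exponent term is absorbed.
Result = w^7*5 + w^5*3

w^7*5 + w^5*3


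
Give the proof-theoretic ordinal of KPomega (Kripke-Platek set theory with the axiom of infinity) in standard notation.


The proof-theoretic ordinal of KPomega (Kripke-Platek set theory with the axiom of infinity) is a standard result in ordinal analysis.
This ordinal is the supremum of order types of primitive recursive well-orderings
that the theory can prove to be well-ordered.
For KPomega (Kripke-Platek set theory with the axiom of infinity), the proof-theoretic ordinal is psi_0(epsilon_{Omega+1}).

psi_0(epsilon_{Omega+1})


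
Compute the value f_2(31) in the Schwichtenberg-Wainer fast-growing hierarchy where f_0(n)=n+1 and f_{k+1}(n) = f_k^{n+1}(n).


f_2(31) = f_1^32(31)
f_1(m) = 2m + 1.
Iterating: f_1^k(n) = 2^k*(n+1) - 1.
f_2(31) = 2^32*(31+1) - 1 = 4294967296*32 - 1 = 137438953471

137438953471


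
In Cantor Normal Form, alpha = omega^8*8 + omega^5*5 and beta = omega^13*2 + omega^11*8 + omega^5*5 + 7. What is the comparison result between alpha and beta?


Compare term by term from highest exponent:
alpha = omega^8*8 + omega^5*5
beta = omega^13*2 + omega^11*8 + omega^5*5 + 7
Term 1: alpha has omega^8*8, beta has omega^13*2
Term 2: alpha has omega^5*5, beta has omega^11*8
Term 3: alpha has omega^0*0, beta has omega^5*5
Term 4: alpha has omega^0*0, beta has omega^0*7
Result: alpha < beta

alpha < beta


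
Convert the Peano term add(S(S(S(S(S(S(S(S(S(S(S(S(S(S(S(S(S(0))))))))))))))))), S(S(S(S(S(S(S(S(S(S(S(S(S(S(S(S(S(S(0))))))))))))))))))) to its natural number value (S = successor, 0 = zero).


add(S^17(0), S^18(0)):
S^17(0) = 17
S^18(0) = 18
17 + 18 = 35

35


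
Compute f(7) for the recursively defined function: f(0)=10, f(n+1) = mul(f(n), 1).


f(0) = 10
f(1) = mul(f(0), 1) = mul(10, 1) = 10
f(2) = mul(f(1), 1) = mul(10, 1) = 10
f(3) = mul(f(2), 1) = mul(10, 1) = 10
f(4) = mul(f(3), 1) = mul(10, 1) = 10
f(5) = mul(f(4), 1) = mul(10, 1) = 10
f(6) = mul(f(5), 1) = mul(10, 1) = 10
f(7) = mul(f(6), 1) = mul(10, 1) = 10


10


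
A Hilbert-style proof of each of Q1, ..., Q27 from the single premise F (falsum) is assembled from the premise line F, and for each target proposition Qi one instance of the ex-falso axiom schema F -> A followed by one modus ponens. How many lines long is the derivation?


Ex falso, line by line:
- 1 premise line (F)
- 27 targets, each needing 1 axiom instance (F -> Qi) + 1 MP = 2 lines: 2 * 27 = 54
Total = 1 + 54 = 55 lines.

55


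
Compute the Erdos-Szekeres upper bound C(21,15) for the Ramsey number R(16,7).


R(16,7) <= C(16+7-2, 16-1) = C(21, 15)
C(21, 15) = 21! / (15! * 6!)
= 54264

54264


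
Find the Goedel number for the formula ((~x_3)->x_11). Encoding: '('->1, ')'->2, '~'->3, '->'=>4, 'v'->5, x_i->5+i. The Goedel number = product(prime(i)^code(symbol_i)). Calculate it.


Formula: ((~x_3)->x_11)
Symbol codes: [1, 1, 3, 8, 2, 4, 16, 2]
Primes: [2, 3, 5, 7, 11, 13, 17, 19]
p_1^1 = 2^1 = 2
p_2^1 = 3^1 = 3
p_3^3 = 5^3 = 125
p_4^8 = 7^8 = 5764801
p_5^2 = 11^2 = 121
p_6^4 = 13^4 = 28561
p_7^16 = 17^16 = 48661191875666868481
p_8^2 = 19^2 = 361
Product = 262478845408034684949671511450481140750

262478845408034684949671511450481140750


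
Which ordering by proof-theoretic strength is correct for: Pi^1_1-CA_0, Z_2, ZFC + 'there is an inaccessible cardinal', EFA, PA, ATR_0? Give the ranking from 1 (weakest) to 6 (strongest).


Ordering by consistency strength:
1. EFA
2. PA
3. ATR_0
4. Pi^1_1-CA_0
5. Z_2
6. ZFC + 'there is an inaccessible cardinal'


Pi^1_1-CA_0=4, Z_2=5, ZFC + 'there is an inaccessible cardinal'=6, EFA=1, PA=2, ATR_0=3


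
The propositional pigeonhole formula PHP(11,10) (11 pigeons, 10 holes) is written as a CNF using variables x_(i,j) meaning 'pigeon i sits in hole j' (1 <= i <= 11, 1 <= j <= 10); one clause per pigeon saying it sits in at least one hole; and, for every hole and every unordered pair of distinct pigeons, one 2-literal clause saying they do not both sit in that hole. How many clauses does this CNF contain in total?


PHP(11,10): 11 pigeons, 10 holes, 11*10 = 110 variables.
- pigeon clauses: one per pigeon -> 11 clauses
- hole clauses: 10 holes * C(11,2) = 10 * 55 -> 550 clauses
Total clauses = 11 + 550 = 561

561


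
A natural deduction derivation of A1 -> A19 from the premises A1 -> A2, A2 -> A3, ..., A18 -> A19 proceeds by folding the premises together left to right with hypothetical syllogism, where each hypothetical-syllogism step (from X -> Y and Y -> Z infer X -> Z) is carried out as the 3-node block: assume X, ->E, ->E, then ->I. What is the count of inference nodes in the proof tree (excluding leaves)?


There are 18 premises in the chain. The first HS step combines premises 1 and 2; each further premise needs one more HS step.
So 18 premises require 18 - 1 = 17 hypothetical-syllogism steps.
Each HS step uses 3 inference nodes (->E, ->E, ->I).
17 * 3 = 51 total inference nodes.

51


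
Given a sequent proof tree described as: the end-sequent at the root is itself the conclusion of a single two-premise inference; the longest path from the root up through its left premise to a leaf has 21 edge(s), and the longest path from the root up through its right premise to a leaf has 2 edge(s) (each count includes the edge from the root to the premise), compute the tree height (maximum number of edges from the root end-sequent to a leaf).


Longest path through the left premise: 21 edges (measured from the branching sequent)
Longest path through the right premise: 2 edges
Height of the subtree rooted at the branching sequent: max(21, 2) = 21
The branching sequent is the root itself.
Total height = 21

21


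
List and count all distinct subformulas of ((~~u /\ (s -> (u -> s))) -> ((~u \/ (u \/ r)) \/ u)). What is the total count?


Formula: ((~~u /\ (s -> (u -> s))) -> ((~u \/ (u \/ r)) \/ u))
Subformulas found:
  1. u
  2. s
  3. r
  4. ~u
  5. ~~u
  6. (u \/ r)
  7. (u -> s)
  8. (s -> (u -> s))
  9. (~u \/ (u \/ r))
  10. ((~u \/ (u \/ r)) \/ u)
  11. (~~u /\ (s -> (u -> s)))
  12. ((~~u /\ (s -> (u -> s))) -> ((~u \/ (u \/ r)) \/ u))
Total distinct subformulas = 12

12


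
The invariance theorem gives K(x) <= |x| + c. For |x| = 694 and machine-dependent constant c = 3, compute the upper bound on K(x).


K(x) <= |x| + c = 694 + 3 = 697

697


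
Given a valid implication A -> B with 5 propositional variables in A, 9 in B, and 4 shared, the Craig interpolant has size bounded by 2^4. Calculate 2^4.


Shared atoms = 4
Craig interpolant size bound = 2^4
= 16

16


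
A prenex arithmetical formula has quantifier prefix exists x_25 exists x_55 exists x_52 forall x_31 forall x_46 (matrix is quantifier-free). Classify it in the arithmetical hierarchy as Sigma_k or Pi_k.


Leading quantifier is exists, so the class is Sigma.
Number of quantifier blocks = alternations + 1 = 1 + 1 = 2.
Classification: Sigma_2

Sigma_2


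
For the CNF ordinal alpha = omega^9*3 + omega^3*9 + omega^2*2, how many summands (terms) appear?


CNF: omega^9*3 + omega^3*9 + omega^2*2
Count the summands separated by '+':
  term 1: omega^9*3
  term 2: omega^3*9
  term 3: omega^2*2
Total terms = 3

3


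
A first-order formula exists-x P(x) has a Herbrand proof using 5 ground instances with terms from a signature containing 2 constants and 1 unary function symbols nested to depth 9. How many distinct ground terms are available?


Herbrand terms by depth:
Depth 0: 2 constants
Depth 1: 2 new terms (running total: 4)
Depth 2: 2 new terms (running total: 6)
Depth 3: 2 new terms (running total: 8)
Depth 4: 2 new terms (running total: 10)
Depth 5: 2 new terms (running total: 12)
Depth 6: 2 new terms (running total: 14)
Depth 7: 2 new terms (running total: 16)
Depth 8: 2 new terms (running total: 18)
Depth 9: 2 new terms (running total: 20)
Total distinct ground terms = 20

20


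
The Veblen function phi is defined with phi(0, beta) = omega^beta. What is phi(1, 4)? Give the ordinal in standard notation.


phi(1, 4):
phi(1, beta) = epsilon_beta (the beta-th epsilon number).
phi(1, 4) = epsilon_4

epsilon_4


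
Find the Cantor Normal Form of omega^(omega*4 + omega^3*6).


omega^(omega*4 + omega^3*6):
In ordinal addition a term is absorbed by a following term of strictly larger exponent: 1 < 3, so omega*4 + omega^3*6 = omega^3*6.
omega raised to a CNF ordinal is a single CNF term: Result = omega^(omega^3*6)

omega^(omega^3*6)


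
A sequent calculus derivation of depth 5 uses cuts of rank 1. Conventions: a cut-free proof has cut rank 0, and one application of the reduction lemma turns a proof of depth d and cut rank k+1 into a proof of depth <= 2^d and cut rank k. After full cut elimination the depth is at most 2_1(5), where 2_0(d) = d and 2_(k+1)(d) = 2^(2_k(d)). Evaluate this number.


Each rank reduction sends depth d to at most 2^d; cut rank r needs r reductions.
2_0(5) = 5
2_1(5) = 2^5 = 32
Cut-free depth bound = 32

32


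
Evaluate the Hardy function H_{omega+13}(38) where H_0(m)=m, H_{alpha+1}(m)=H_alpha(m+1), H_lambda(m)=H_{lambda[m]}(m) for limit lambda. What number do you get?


H_{omega+13}(38):
Unwind the 13 successor steps: H_{omega+13}(38) = H_omega(38+13) = H_omega(51).
H_omega(m) = H_m(m) = m + m = 2m.
Result = 2 * 51 = 102

102


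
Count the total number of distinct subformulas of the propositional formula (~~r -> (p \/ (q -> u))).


Formula: (~~r -> (p \/ (q -> u)))
Subformulas found:
  1. q
  2. u
  3. r
  4. p
  5. ~r
  6. ~~r
  7. (q -> u)
  8. (p \/ (q -> u))
  9. (~~r -> (p \/ (q -> u)))
Total distinct subformulas = 9

9


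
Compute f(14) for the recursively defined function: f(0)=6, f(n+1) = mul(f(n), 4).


f(0) = 6
f(1) = mul(f(0), 4) = mul(6, 4) = 24
f(2) = mul(f(1), 4) = mul(24, 4) = 96
f(3) = mul(f(2), 4) = mul(96, 4) = 384
f(4) = mul(f(3), 4) = mul(384, 4) = 1536
f(5) = mul(f(4), 4) = mul(1536, 4) = 6144
f(6) = mul(f(5), 4) = mul(6144, 4) = 24576
f(7) = mul(f(6), 4) = mul(24576, 4) = 98304
f(8) = mul(f(7), 4) = mul(98304, 4) = 393216
f(9) = mul(f(8), 4) = mul(393216, 4) = 1572864
f(10) = mul(f(9), 4) = mul(1572864, 4) = 6291456
f(11) = mul(f(10), 4) = mul(6291456, 4) = 25165824
f(12) = mul(f(11), 4) = mul(25165824, 4) = 100663296
f(13) = mul(f(12), 4) = mul(100663296, 4) = 402653184
f(14) = mul(f(13), 4) = mul(402653184, 4) = 1610612736


1610612736


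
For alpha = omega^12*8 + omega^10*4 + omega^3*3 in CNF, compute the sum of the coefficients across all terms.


CNF: omega^12*8 + omega^10*4 + omega^3*3
Coefficients: 8 + 4 + 3 = 15

15


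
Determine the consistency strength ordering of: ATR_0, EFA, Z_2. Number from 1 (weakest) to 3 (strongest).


Ordering by consistency strength:
1. EFA
2. ATR_0
3. Z_2


ATR_0=2, EFA=1, Z_2=3


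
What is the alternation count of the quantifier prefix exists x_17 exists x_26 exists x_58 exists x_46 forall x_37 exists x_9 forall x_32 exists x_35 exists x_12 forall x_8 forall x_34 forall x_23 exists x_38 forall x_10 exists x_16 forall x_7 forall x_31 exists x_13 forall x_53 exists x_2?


Walk the prefix and count type changes:
  position 1: exists -> exists
  position 2: exists -> exists
  position 3: exists -> exists
  position 4: exists -> forall <-- alternation
  position 5: forall -> exists <-- alternation
  position 6: exists -> forall <-- alternation
  position 7: forall -> exists <-- alternation
  position 8: exists -> exists
  position 9: exists -> forall <-- alternation
  position 10: forall -> forall
  position 11: forall -> forall
  position 12: forall -> exists <-- alternation
  position 13: exists -> forall <-- alternation
  position 14: forall -> exists <-- alternation
  position 15: exists -> forall <-- alternation
  position 16: forall -> forall
  position 17: forall -> exists <-- alternation
  position 18: exists -> forall <-- alternation
  position 19: forall -> exists <-- alternation
Total alternations = 12

12


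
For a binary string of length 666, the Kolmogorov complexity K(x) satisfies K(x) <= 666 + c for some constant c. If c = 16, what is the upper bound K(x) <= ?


K(x) <= |x| + c = 666 + 16 = 682

682


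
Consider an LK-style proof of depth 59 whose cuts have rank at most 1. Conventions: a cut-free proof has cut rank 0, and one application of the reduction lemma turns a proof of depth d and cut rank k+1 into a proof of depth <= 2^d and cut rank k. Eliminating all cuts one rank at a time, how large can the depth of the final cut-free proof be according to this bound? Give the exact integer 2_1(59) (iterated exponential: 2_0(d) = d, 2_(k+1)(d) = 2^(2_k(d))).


Each rank reduction sends depth d to at most 2^d; cut rank r needs r reductions.
2_0(59) = 59
2_1(59) = 2^59 = 576460752303423488
Cut-free depth bound = 576460752303423488

576460752303423488


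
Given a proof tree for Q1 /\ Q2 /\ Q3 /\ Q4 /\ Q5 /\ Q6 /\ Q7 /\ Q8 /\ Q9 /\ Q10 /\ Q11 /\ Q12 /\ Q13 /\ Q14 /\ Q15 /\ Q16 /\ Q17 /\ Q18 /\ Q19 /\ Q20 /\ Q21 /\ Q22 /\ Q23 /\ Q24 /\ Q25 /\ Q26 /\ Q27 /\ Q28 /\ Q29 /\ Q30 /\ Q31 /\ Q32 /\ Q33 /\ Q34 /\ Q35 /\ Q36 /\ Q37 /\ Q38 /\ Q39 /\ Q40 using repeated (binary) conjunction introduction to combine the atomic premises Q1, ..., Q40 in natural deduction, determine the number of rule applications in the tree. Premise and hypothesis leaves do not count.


The target conjunction has 40 conjuncts, i.e. 39 binary /\ connectives.
Each conjunction-intro joins two pieces, so 40 atoms require 40-1 = 39 applications.
Total inference nodes = 39

39


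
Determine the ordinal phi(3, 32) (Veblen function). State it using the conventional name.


phi(3, 32):
phi(3, beta) = eta_beta (the beta-th eta number, fixed point of zeta).
phi(3, 32) = eta_32

eta_32


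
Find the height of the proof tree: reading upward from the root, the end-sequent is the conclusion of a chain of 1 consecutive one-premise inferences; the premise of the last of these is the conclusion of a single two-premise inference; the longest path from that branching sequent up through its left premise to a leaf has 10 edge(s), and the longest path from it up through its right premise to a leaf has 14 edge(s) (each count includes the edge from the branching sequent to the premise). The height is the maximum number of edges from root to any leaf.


Longest path through the left premise: 10 edges (measured from the branching sequent)
Longest path through the right premise: 14 edges
Height of the subtree rooted at the branching sequent: max(10, 14) = 14
The branching sequent sits 1 edges above the root (the chain of one-premise inferences), so height = 14 + 1 = 15

15


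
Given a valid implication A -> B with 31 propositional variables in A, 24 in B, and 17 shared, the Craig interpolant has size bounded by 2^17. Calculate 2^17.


Shared atoms = 17
Craig interpolant size bound = 2^17
= 131072

131072


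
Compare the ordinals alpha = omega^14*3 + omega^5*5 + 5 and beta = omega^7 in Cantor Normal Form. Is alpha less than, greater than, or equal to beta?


Compare term by term from highest exponent:
alpha = omega^14*3 + omega^5*5 + 5
beta = omega^7
Term 1: alpha has omega^14*3, beta has omega^7*1
Term 2: alpha has omega^5*5, beta has omega^0*0
Term 3: alpha has omega^0*5, beta has omega^0*0
Result: alpha > beta

alpha > beta


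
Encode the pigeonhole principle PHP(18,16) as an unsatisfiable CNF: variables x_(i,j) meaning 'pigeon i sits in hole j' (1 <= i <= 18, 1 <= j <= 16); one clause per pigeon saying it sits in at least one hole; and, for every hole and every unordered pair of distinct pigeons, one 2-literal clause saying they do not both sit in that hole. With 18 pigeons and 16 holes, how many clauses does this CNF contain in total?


PHP(18,16): 18 pigeons, 16 holes, 18*16 = 288 variables.
- pigeon clauses: one per pigeon -> 18 clauses
- hole clauses: 16 holes * C(18,2) = 16 * 153 -> 2448 clauses
Total clauses = 18 + 2448 = 2466

2466


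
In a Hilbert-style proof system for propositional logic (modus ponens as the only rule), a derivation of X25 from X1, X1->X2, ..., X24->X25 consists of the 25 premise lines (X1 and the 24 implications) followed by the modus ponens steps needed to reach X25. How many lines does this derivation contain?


We have 25 premise lines: X1 and 24 implications.
Each implication is detached once by MP, giving 24 MP lines.
25 premise lines + 24 MP lines = 49 total lines.

49


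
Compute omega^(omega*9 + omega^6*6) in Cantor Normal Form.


omega^(omega*9 + omega^6*6):
In ordinal addition a term is absorbed by a following term of strictly larger exponent: 1 < 6, so omega*9 + omega^6*6 = omega^6*6.
omega raised to a CNF ordinal is a single CNF term: Result = omega^(omega^6*6)

omega^(omega^6*6)


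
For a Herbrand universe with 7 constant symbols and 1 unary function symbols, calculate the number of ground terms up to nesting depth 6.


Herbrand terms by depth:
Depth 0: 7 constants
Depth 1: 7 new terms (running total: 14)
Depth 2: 7 new terms (running total: 21)
Depth 3: 7 new terms (running total: 28)
Depth 4: 7 new terms (running total: 35)
Depth 5: 7 new terms (running total: 42)
Depth 6: 7 new terms (running total: 49)
Total distinct ground terms = 49

49


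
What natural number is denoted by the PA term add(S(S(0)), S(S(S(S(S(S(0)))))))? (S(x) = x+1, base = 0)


add(S^2(0), S^6(0)):
S^2(0) = 2
S^6(0) = 6
2 + 6 = 8

8


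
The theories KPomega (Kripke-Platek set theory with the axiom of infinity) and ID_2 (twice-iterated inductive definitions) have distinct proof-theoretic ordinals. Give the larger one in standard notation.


Proof-theoretic ordinal of KPomega (Kripke-Platek set theory with the axiom of infinity): psi_0(epsilon_{Omega+1})
Proof-theoretic ordinal of ID_2 (twice-iterated inductive definitions): psi_0(epsilon_{Omega_2+1})
Comparing: psi_0(epsilon_{Omega+1}) < psi_0(epsilon_{Omega_2+1}).
The larger ordinal is psi_0(epsilon_{Omega_2+1}) (from ID_2 (twice-iterated inductive definitions)).

psi_0(epsilon_{Omega_2+1})


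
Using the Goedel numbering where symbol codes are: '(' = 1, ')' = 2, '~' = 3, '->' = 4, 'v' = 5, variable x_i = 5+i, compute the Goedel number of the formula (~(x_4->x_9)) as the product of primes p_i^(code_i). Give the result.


Formula: (~(x_4->x_9))
Symbol codes: [1, 3, 1, 9, 4, 14, 2, 2]
Primes: [2, 3, 5, 7, 11, 13, 17, 19]
p_1^1 = 2^1 = 2
p_2^3 = 3^3 = 27
p_3^1 = 5^1 = 5
p_4^9 = 7^9 = 40353607
p_5^4 = 11^4 = 14641
p_6^14 = 13^14 = 3937376385699289
p_7^2 = 17^2 = 289
p_8^2 = 19^2 = 361
Product = 65528291048480648782021281846882690

65528291048480648782021281846882690


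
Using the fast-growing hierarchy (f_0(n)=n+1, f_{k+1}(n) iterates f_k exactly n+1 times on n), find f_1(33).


f_1(33) = f_0^34(33)
f_0 adds 1 each time, applied 34 times.
f_1(33) = 33 + 34 = 67

67


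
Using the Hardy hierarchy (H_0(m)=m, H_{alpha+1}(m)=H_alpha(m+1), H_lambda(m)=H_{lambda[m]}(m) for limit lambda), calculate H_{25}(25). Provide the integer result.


H_25(25):
For finite ordinals k, H_k(n) = n + k (each successor step adds 1).
H_25(25) = 25 + 25 = 50

50


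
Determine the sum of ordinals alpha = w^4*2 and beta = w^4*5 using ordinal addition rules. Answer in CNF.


Ordinal addition w^4*2 + w^4*5:
Both terms have the same exponent 4.
w^e*c + w^e*d = w^e*(c+d).
Result = w^4*(2+5) = w^4*7

w^4*7


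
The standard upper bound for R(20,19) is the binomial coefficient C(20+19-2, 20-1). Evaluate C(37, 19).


R(20,19) <= C(20+19-2, 20-1) = C(37, 19)
C(37, 19) = 37! / (19! * 18!)
= 17672631900

17672631900


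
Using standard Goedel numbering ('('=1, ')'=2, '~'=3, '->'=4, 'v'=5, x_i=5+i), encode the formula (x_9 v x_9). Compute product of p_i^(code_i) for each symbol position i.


Formula: (x_9 v x_9)
Symbol codes: [1, 14, 5, 14, 2]
Primes: [2, 3, 5, 7, 11]
p_1^1 = 2^1 = 2
p_2^14 = 3^14 = 4782969
p_3^5 = 5^5 = 3125
p_4^14 = 7^14 = 678223072849
p_5^2 = 11^2 = 121
Product = 2453214448969390940006250

2453214448969390940006250


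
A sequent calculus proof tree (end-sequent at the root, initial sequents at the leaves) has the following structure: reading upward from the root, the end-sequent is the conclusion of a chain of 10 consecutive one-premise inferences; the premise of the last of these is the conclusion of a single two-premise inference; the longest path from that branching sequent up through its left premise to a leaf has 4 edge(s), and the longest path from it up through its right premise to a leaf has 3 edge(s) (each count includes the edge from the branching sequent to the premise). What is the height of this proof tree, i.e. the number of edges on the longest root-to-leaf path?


Longest path through the left premise: 4 edges (measured from the branching sequent)
Longest path through the right premise: 3 edges
Height of the subtree rooted at the branching sequent: max(4, 3) = 4
The branching sequent sits 10 edges above the root (the chain of one-premise inferences), so height = 4 + 10 = 14

14


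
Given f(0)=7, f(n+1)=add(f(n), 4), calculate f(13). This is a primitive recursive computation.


f(0) = 7
f(1) = add(f(0), 4) = add(7, 4) = 11
f(2) = add(f(1), 4) = add(11, 4) = 15
f(3) = add(f(2), 4) = add(15, 4) = 19
f(4) = add(f(3), 4) = add(19, 4) = 23
f(5) = add(f(4), 4) = add(23, 4) = 27
f(6) = add(f(5), 4) = add(27, 4) = 31
f(7) = add(f(6), 4) = add(31, 4) = 35
f(8) = add(f(7), 4) = add(35, 4) = 39
f(9) = add(f(8), 4) = add(39, 4) = 43
f(10) = add(f(9), 4) = add(43, 4) = 47
f(11) = add(f(10), 4) = add(47, 4) = 51
f(12) = add(f(11), 4) = add(51, 4) = 55
f(13) = add(f(12), 4) = add(55, 4) = 59


59


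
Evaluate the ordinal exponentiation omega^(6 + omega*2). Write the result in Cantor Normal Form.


omega^(6 + omega*2):
In ordinal addition a term is absorbed by a following term of strictly larger exponent: 0 < 1, so 6 + omega*2 = omega*2.
omega raised to a CNF ordinal is a single CNF term: Result = omega^(omega*2)

omega^(omega*2)


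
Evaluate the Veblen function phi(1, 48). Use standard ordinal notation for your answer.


phi(1, 48):
phi(1, beta) = epsilon_beta (the beta-th epsilon number).
phi(1, 48) = epsilon_48

epsilon_48


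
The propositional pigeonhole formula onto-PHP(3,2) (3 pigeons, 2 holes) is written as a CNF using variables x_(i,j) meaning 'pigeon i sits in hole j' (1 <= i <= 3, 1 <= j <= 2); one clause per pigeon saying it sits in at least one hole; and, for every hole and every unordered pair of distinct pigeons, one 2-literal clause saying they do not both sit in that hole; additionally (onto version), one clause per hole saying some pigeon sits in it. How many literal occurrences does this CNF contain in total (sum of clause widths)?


onto-PHP(3,2): 3 pigeons, 2 holes, 3*2 = 6 variables.
- pigeon clauses: one per pigeon -> 3 clauses of width 2 -> 6 literals
- hole clauses: 2 holes * C(3,2) = 2 * 3 -> 6 clauses of width 2 -> 12 literals
- onto clauses: one per hole -> 2 clauses of width 3 -> 6 literals
Total literal occurrences = 6 + 12 + 6 = 24

24


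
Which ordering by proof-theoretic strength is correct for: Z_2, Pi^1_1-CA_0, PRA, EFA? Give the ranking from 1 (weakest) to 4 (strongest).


Ordering by consistency strength:
1. EFA
2. PRA
3. Pi^1_1-CA_0
4. Z_2


Z_2=4, Pi^1_1-CA_0=3, PRA=2, EFA=1


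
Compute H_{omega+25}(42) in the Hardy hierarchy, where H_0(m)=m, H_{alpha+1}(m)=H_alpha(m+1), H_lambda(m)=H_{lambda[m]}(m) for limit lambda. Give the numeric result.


H_{omega+25}(42):
Unwind the 25 successor steps: H_{omega+25}(42) = H_omega(42+25) = H_omega(67).
H_omega(m) = H_m(m) = m + m = 2m.
Result = 2 * 67 = 134

134


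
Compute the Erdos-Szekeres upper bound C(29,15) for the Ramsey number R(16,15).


R(16,15) <= C(16+15-2, 16-1) = C(29, 15)
C(29, 15) = 29! / (15! * 14!)
= 77558760

77558760


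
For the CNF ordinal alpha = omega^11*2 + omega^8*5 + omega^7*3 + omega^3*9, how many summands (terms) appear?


CNF: omega^11*2 + omega^8*5 + omega^7*3 + omega^3*9
Count the summands separated by '+':
  term 1: omega^11*2
  term 2: omega^8*5
  term 3: omega^7*3
  term 4: omega^3*9
Total terms = 4

4


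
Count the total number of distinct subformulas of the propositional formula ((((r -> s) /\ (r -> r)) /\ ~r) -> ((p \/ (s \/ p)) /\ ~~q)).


Formula: ((((r -> s) /\ (r -> r)) /\ ~r) -> ((p \/ (s \/ p)) /\ ~~q))
Subformulas found:
  1. q
  2. s
  3. r
  4. p
  5. ~q
  6. ~r
  7. ~~q
  8. (r -> r)
  9. (r -> s)
  10. (s \/ p)
  11. (p \/ (s \/ p))
  12. ((r -> s) /\ (r -> r))
  13. ((p \/ (s \/ p)) /\ ~~q)
  14. (((r -> s) /\ (r -> r)) /\ ~r)
  15. ((((r -> s) /\ (r -> r)) /\ ~r) -> ((p \/ (s \/ p)) /\ ~~q))
Total distinct subformulas = 15

15


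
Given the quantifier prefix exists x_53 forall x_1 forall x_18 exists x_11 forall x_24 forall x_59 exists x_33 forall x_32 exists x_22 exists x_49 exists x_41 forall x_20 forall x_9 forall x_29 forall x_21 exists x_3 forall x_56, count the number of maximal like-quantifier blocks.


Alternations = 9.
Blocks = alternations + 1 = 10

10


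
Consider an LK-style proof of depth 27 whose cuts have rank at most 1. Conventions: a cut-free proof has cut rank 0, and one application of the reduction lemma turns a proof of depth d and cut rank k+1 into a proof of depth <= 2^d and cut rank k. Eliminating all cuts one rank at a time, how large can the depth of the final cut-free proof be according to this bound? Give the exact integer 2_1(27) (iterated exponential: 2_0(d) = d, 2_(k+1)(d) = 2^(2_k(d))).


Each rank reduction sends depth d to at most 2^d; cut rank r needs r reductions.
2_0(27) = 27
2_1(27) = 2^27 = 134217728
Cut-free depth bound = 134217728

134217728


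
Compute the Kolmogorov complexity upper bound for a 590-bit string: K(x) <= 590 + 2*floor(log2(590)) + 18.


floor(log2(590)) = 9
2 * 9 = 18
K(x) <= 590 + 18 + 18 = 626

626


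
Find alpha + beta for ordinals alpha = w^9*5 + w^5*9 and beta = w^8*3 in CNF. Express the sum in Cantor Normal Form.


Ordinal addition (w^9*5 + w^5*9) + w^8*3:
alpha's leading term has exponent 9 > beta's exponent 8, so it survives.
alpha's tail term has exponent 5 < beta's exponent 8, so it is absorbed by beta.
In ordinal addition, any term followed by a strictly larger-exponent term is absorbed.
Result = w^9*5 + w^8*3

w^9*5 + w^8*3


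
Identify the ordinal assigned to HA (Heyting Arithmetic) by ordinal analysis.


The proof-theoretic ordinal of HA (Heyting Arithmetic) is a standard result in ordinal analysis.
This ordinal is the supremum of order types of primitive recursive well-orderings
that the theory can prove to be well-ordered.
For HA (Heyting Arithmetic), the proof-theoretic ordinal is epsilon_0.

epsilon_0


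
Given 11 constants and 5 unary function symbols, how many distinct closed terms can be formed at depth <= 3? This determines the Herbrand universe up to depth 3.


Herbrand terms by depth:
Depth 0: 11 constants
Depth 1: 55 new terms (running total: 66)
Depth 2: 275 new terms (running total: 341)
Depth 3: 1375 new terms (running total: 1716)
Total distinct ground terms = 1716

1716


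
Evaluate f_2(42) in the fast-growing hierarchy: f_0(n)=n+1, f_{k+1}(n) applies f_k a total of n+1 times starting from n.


f_2(42) = f_1^43(42)
f_1(m) = 2m + 1.
Iterating: f_1^k(n) = 2^k*(n+1) - 1.
f_2(42) = 2^43*(42+1) - 1 = 8796093022208*43 - 1 = 378231999954943

378231999954943


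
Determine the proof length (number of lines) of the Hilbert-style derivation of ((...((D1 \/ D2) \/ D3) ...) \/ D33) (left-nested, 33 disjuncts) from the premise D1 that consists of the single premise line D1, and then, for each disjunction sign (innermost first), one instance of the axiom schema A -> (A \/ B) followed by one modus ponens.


Building the left-nested 33-ary disjunction from D1:
- 1 premise line (D1)
- 33 disjuncts means 32 disjunction signs; each needs 1 axiom instance + 1 MP = 2 lines: 2 * 32 = 64
Total = 1 + 64 = 65 lines.

65


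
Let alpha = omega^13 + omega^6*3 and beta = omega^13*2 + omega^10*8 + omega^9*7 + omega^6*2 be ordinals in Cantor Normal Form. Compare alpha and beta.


Compare term by term from highest exponent:
alpha = omega^13 + omega^6*3
beta = omega^13*2 + omega^10*8 + omega^9*7 + omega^6*2
Term 1: alpha has omega^13*1, beta has omega^13*2
Term 2: alpha has omega^6*3, beta has omega^10*8
Term 3: alpha has omega^0*0, beta has omega^9*7
Term 4: alpha has omega^0*0, beta has omega^6*2
Result: alpha < beta

alpha < beta


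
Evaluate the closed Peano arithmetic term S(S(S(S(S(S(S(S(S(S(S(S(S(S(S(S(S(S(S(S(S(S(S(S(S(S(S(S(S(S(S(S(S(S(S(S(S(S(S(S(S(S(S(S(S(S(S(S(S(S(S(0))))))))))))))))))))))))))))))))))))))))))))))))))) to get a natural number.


Counting successors applied to 0:
51 applications of S to 0 = 51

51


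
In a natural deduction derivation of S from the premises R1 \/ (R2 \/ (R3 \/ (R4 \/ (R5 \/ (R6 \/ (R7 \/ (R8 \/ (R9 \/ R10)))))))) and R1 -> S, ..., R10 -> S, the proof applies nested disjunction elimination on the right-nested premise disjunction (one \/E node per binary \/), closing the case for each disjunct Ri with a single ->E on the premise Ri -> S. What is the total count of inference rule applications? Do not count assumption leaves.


The premise R1 \/ (R2 \/ (R3 \/ (R4 \/ (R5 \/ (R6 \/ (R7 \/ (R8 \/ (R9 \/ R10)))))))) contains 10 disjuncts, hence 9 binary \/ connectives.
- Each binary \/ is eliminated once: 9 \/E nodes.
- Each of the 10 cases Ri derives S by one ->E with Ri -> S: 10 ->E nodes.
Total = 9 + 10 = 19

19


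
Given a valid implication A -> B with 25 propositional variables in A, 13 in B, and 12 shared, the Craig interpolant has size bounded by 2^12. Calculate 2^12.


Shared atoms = 12
Craig interpolant size bound = 2^12
= 4096

4096


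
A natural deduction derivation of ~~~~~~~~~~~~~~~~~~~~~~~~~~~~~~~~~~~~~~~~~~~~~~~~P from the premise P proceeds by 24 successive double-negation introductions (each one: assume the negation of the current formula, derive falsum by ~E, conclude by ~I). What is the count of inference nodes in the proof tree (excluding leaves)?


Each double-negation introduction (from C infer ~~C) uses 2 inference nodes: one ~E (C and ~C give falsum) and one ~I (discharge ~C).
24 double negations = 24 * 2 = 48 inference nodes.

48


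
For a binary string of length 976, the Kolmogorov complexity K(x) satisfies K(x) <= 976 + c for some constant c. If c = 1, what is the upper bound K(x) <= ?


K(x) <= |x| + c = 976 + 1 = 977

977


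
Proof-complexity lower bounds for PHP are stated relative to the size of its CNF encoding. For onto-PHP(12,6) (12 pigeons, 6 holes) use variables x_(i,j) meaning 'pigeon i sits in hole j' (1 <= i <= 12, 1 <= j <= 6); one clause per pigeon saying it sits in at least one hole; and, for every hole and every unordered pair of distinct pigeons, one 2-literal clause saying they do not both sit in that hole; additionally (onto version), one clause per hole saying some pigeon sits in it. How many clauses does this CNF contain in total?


onto-PHP(12,6): 12 pigeons, 6 holes, 12*6 = 72 variables.
- pigeon clauses: one per pigeon -> 12 clauses
- hole clauses: 6 holes * C(12,2) = 6 * 66 -> 396 clauses
- onto clauses: one per hole -> 6 clauses
Total clauses = 12 + 396 + 6 = 414

414


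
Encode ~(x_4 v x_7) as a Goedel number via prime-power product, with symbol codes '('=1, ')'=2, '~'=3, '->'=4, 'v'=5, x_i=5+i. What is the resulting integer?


Formula: ~(x_4 v x_7)
Symbol codes: [3, 1, 9, 5, 12, 2]
Primes: [2, 3, 5, 7, 11, 13]
p_1^3 = 2^3 = 8
p_2^1 = 3^1 = 3
p_3^9 = 5^9 = 1953125
p_4^5 = 7^5 = 16807
p_5^12 = 11^12 = 3138428376721
p_6^2 = 13^2 = 169
Product = 417859622247933944203125000

417859622247933944203125000


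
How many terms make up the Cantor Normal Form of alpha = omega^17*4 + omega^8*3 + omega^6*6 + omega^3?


CNF: omega^17*4 + omega^8*3 + omega^6*6 + omega^3
Count the summands separated by '+':
  term 1: omega^17*4
  term 2: omega^8*3
  term 3: omega^6*6
  term 4: omega^3
Total terms = 4

4


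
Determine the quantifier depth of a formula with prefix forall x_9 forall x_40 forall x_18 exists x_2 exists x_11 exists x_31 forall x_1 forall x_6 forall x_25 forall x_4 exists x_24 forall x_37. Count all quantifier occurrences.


Quantifier prefix has 12 quantifier symbols.
Quantifier depth = 12

12


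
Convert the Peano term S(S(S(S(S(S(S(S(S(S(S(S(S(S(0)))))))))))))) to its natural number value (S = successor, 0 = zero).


Counting successors applied to 0:
14 applications of S to 0 = 14

14


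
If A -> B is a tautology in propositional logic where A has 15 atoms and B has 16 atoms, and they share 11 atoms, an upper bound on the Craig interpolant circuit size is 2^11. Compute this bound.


Shared atoms = 11
Craig interpolant size bound = 2^11
= 2048

2048


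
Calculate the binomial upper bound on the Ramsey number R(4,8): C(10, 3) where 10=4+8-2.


R(4,8) <= C(4+8-2, 4-1) = C(10, 3)
C(10, 3) = 10! / (3! * 7!)
= 120

120


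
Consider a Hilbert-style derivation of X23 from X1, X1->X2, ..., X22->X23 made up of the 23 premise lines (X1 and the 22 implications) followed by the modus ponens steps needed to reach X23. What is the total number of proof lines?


We have 23 premise lines: X1 and 22 implications.
Each implication is detached once by MP, giving 22 MP lines.
23 premise lines + 22 MP lines = 45 total lines.

45


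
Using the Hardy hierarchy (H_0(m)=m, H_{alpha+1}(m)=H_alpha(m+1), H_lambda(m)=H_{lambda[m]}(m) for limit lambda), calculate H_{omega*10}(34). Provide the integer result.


H_{omega*10}(34):
For the Hardy hierarchy, H_{omega*k}(n) = 2^k * n.
2^10 = 1024.
1024 * 34 = 34816

34816


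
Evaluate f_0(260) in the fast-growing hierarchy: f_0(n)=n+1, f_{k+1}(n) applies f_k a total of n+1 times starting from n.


f_0(260) = 260 + 1 = 261

261


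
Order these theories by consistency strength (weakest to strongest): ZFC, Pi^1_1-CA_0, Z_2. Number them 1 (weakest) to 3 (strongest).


Ordering by consistency strength:
1. Pi^1_1-CA_0
2. Z_2
3. ZFC


ZFC=3, Pi^1_1-CA_0=1, Z_2=2


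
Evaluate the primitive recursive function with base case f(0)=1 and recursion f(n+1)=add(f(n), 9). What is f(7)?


f(0) = 1
f(1) = add(f(0), 9) = add(1, 9) = 10
f(2) = add(f(1), 9) = add(10, 9) = 19
f(3) = add(f(2), 9) = add(19, 9) = 28
f(4) = add(f(3), 9) = add(28, 9) = 37
f(5) = add(f(4), 9) = add(37, 9) = 46
f(6) = add(f(5), 9) = add(46, 9) = 55
f(7) = add(f(6), 9) = add(55, 9) = 64


64


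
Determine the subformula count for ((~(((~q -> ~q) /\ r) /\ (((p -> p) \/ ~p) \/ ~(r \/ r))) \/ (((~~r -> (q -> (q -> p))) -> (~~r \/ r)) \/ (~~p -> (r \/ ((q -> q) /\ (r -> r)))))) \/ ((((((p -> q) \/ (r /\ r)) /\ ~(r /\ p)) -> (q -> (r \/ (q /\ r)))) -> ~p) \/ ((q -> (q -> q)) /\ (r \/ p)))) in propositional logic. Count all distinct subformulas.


Formula: ((~(((~q -> ~q) /\ r) /\ (((p -> p) \/ ~p) \/ ~(r \/ r))) \/ (((~~r -> (q -> (q -> p))) -> (~~r \/ r)) \/ (~~p -> (r \/ ((q -> q) /\ (r -> r)))))) \/ ((((((p -> q) \/ (r /\ r)) /\ ~(r /\ p)) -> (q -> (r \/ (q /\ r)))) -> ~p) \/ ((q -> (q -> q)) /\ (r \/ p))))
Subformulas found:
  1. r
  2. p
  3. q
  4. ~p
  5. ~r
  6. ~q
  7. ~~p
  8. ~~r
  9. (r /\ p)
  10. (q -> p)
  11. (r \/ r)
  12. (r -> r)
  13. (p -> p)
  14. (q -> q)
  15. (p -> q)
  16. (q /\ r)
  17. (r /\ r)
  18. (r \/ p)
  19. ~(r \/ r)
  20. ~(r /\ p)
  21. (~q -> ~q)
  22. (~~r \/ r)
  23. (r \/ (q /\ r))
  24. (q -> (q -> p))
  25. (q -> (q -> q))
  26. ((p -> p) \/ ~p)
  27. ((~q -> ~q) /\ r)
  28. ((q -> q) /\ (r -> r))
  29. (q -> (r \/ (q /\ r)))
  30. ((p -> q) \/ (r /\ r))
  31. (~~r -> (q -> (q -> p)))
  32. (r \/ ((q -> q) /\ (r -> r)))
  33. ((q -> (q -> q)) /\ (r \/ p))
  34. (((p -> p) \/ ~p) \/ ~(r \/ r))
  35. (((p -> q) \/ (r /\ r)) /\ ~(r /\ p))
  36. (~~p -> (r \/ ((q -> q) /\ (r -> r))))
  37. ((~~r -> (q -> (q -> p))) -> (~~r \/ r))
  38. (((~q -> ~q) /\ r) /\ (((p -> p) \/ ~p) \/ ~(r \/ r)))
  39. ~(((~q -> ~q) /\ r) /\ (((p -> p) \/ ~p) \/ ~(r \/ r)))
  40. ((((p -> q) \/ (r /\ r)) /\ ~(r /\ p)) -> (q -> (r \/ (q /\ r))))
  41. (((((p -> q) \/ (r /\ r)) /\ ~(r /\ p)) -> (q -> (r \/ (q /\ r)))) -> ~p)
  42. (((~~r -> (q -> (q -> p))) -> (~~r \/ r)) \/ (~~p -> (r \/ ((q -> q) /\ (r -> r)))))
  43. ((((((p -> q) \/ (r /\ r)) /\ ~(r /\ p)) -> (q -> (r \/ (q /\ r)))) -> ~p) \/ ((q -> (q -> q)) /\ (r \/ p)))
  44. (~(((~q -> ~q) /\ r) /\ (((p -> p) \/ ~p) \/ ~(r \/ r))) \/ (((~~r -> (q -> (q -> p))) -> (~~r \/ r)) \/ (~~p -> (r \/ ((q -> q) /\ (r -> r))))))
  45. ((~(((~q -> ~q) /\ r) /\ (((p -> p) \/ ~p) \/ ~(r \/ r))) \/ (((~~r -> (q -> (q -> p))) -> (~~r \/ r)) \/ (~~p -> (r \/ ((q -> q) /\ (r -> r)))))) \/ ((((((p -> q) \/ (r /\ r)) /\ ~(r /\ p)) -> (q -> (r \/ (q /\ r)))) -> ~p) \/ ((q -> (q -> q)) /\ (r \/ p))))
Total distinct subformulas = 45

45


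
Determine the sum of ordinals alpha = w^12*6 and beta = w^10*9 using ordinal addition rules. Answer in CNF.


Ordinal addition w^12*6 + w^10*9:
Leading exponent of alpha (12) > leading exponent of beta (10).
Since alpha's term has higher exponent than beta's leading term,
the sum is simply alpha followed by beta.
Result = w^12*6 + w^10*9

w^12*6 + w^10*9


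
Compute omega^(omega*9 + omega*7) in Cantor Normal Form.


omega^(omega*9 + omega*7):
Both terms of the exponent have the same exponent 1, so they merge: omega*9 + omega*7 = omega*(9+7) = omega*16.
omega raised to a CNF ordinal is a single CNF term: Result = omega^(omega*16)

omega^(omega*16)


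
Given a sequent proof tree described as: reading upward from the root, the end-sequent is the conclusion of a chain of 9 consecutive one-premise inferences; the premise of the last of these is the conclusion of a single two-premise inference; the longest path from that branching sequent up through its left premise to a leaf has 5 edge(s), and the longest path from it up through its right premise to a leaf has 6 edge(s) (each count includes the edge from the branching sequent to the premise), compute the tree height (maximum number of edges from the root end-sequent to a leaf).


Longest path through the left premise: 5 edges (measured from the branching sequent)
Longest path through the right premise: 6 edges
Height of the subtree rooted at the branching sequent: max(5, 6) = 6
The branching sequent sits 9 edges above the root (the chain of one-premise inferences), so height = 6 + 9 = 15

15


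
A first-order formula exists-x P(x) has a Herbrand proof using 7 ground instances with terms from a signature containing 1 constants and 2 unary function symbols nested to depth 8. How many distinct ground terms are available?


Herbrand terms by depth:
Depth 0: 1 constants
Depth 1: 2 new terms (running total: 3)
Depth 2: 4 new terms (running total: 7)
Depth 3: 8 new terms (running total: 15)
Depth 4: 16 new terms (running total: 31)
Depth 5: 32 new terms (running total: 63)
Depth 6: 64 new terms (running total: 127)
Depth 7: 128 new terms (running total: 255)
Depth 8: 256 new terms (running total: 511)
Total distinct ground terms = 511

511


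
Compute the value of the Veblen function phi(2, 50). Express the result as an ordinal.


phi(2, 50):
phi(2, beta) = zeta_beta (the beta-th zeta number, fixed point of epsilon).
phi(2, 50) = zeta_50

zeta_50


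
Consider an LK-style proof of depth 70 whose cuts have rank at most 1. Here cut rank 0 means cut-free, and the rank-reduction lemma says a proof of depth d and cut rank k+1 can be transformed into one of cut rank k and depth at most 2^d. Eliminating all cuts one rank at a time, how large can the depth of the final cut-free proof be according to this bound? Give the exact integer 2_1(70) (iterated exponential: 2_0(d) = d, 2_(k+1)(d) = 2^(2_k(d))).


Each rank reduction sends depth d to at most 2^d; cut rank r needs r reductions.
2_0(70) = 70
2_1(70) = 2^70 = 1180591620717411303424
Cut-free depth bound = 1180591620717411303424

1180591620717411303424
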